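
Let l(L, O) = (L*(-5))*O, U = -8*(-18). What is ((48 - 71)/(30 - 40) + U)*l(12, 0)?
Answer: 0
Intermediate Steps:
U = 144
l(L, O) = -5*L*O (l(L, O) = (-5*L)*O = -5*L*O)
((48 - 71)/(30 - 40) + U)*l(12, 0) = ((48 - 71)/(30 - 40) + 144)*(-5*12*0) = (-23/(-10) + 144)*0 = (-23*(-⅒) + 144)*0 = (23/10 + 144)*0 = (1463/10)*0 = 0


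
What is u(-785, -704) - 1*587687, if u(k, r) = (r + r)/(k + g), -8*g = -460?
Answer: -855081769/1455 ≈ -5.8769e+5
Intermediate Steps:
g = 115/2 (g = -⅛*(-460) = 115/2 ≈ 57.500)
u(k, r) = 2*r/(115/2 + k) (u(k, r) = (r + r)/(k + 115/2) = (2*r)/(115/2 + k) = 2*r/(115/2 + k))
u(-785, -704) - 1*587687 = 4*(-704)/(115 + 2*(-785)) - 1*587687 = 4*(-704)/(115 - 1570) - 587687 = 4*(-704)/(-1455) - 587687 = 4*(-704)*(-1/1455) - 587687 = 2816/1455 - 587687 = -855081769/1455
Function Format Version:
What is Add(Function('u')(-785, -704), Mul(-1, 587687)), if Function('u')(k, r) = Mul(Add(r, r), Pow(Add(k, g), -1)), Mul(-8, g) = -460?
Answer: Rational(-855081769, 1455) ≈ -5.8769e+5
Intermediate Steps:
g = Rational(115, 2) (g = Mul(Rational(-1, 8), -460) = Rational(115, 2) ≈ 57.500)
Function('u')(k, r) = Mul(2, r, Pow(Add(Rational(115, 2), k), -1)) (Function('u')(k, r) = Mul(Add(r, r), Pow(Add(k, Rational(115, 2)), -1)) = Mul(Mul(2, r), Pow(Add(Rational(115, 2), k), -1)) = Mul(2, r, Pow(Add(Rational(115, 2), k), -1)))
Add(Function('u')(-785, -704), Mul(-1, 587687)) = Add(Mul(4, -704, Pow(Add(115, Mul(2, -785)), -1)), Mul(-1, 587687)) = Add(Mul(4, -704, Pow(Add(115, -1570), -1)), -587687) = Add(Mul(4, -704, Pow(-1455, -1)), -587687) = Add(Mul(4, -704, Rational(-1, 1455)), -587687) = Add(Rational(2816, 1455), -587687) = Rational(-855081769, 1455)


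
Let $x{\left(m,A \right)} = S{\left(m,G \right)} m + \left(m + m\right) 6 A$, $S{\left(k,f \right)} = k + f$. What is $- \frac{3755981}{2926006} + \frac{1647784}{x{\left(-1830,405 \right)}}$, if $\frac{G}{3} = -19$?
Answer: $- \frac{12628089269747}{7959599491770} \approx -1.5865$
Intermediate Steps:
$G = -57$ ($G = 3 \left(-19\right) = -57$)
$S{\left(k,f \right)} = f + k$
$x{\left(m,A \right)} = m \left(-57 + m\right) + 12 A m$ ($x{\left(m,A \right)} = \left(-57 + m\right) m + \left(m + m\right) 6 A = m \left(-57 + m\right) + 2 m 6 A = m \left(-57 + m\right) + 12 m A = m \left(-57 + m\right) + 12 A m$)
$- \frac{3755981}{2926006} + \frac{1647784}{x{\left(-1830,405 \right)}} = - \frac{3755981}{2926006} + \frac{1647784}{\left(-1830\right) \left(-57 - 1830 + 12 \cdot 405\right)} = \left(-3755981\right) \frac{1}{2926006} + \frac{1647784}{\left(-1830\right) \left(-57 - 1830 + 4860\right)} = - \frac{3755981}{2926006} + \frac{1647784}{\left(-1830\right) 2973} = - \frac{3755981}{2926006} + \frac{1647784}{-5440590} = - \frac{3755981}{2926006} + 1647784 \left(- \frac{1}{5440590}\right) = - \frac{3755981}{2926006} - \frac{823892}{2720295} = - \frac{12628089269747}{7959599491770}$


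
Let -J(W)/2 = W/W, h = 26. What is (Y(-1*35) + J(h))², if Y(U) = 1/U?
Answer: 5041/1225 ≈ 4.1151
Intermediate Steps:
J(W) = -2 (J(W) = -2*W/W = -2*1 = -2)
(Y(-1*35) + J(h))² = (1/(-1*35) - 2)² = (1/(-35) - 2)² = (-1/35 - 2)² = (-71/35)² = 5041/1225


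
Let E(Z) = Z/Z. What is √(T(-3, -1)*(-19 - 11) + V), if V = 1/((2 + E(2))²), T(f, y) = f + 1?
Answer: √541/3 ≈ 7.7531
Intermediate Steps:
T(f, y) = 1 + f
E(Z) = 1
V = ⅑ (V = 1/((2 + 1)²) = 1/(3²) = 1/9 = ⅑ ≈ 0.11111)
√(T(-3, -1)*(-19 - 11) + V) = √((1 - 3)*(-19 - 11) + ⅑) = √(-2*(-30) + ⅑) = √(60 + ⅑) = √(541/9) = √541/3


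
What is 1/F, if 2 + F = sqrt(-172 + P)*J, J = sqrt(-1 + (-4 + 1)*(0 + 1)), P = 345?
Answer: -1/348 - I*sqrt(173)/348 ≈ -0.0028736 - 0.037796*I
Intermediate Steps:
J = 2*I (J = sqrt(-1 - 3*1) = sqrt(-1 - 3) = sqrt(-4) = 2*I ≈ 2.0*I)
F = -2 + 2*I*sqrt(173) (F = -2 + sqrt(-172 + 345)*(2*I) = -2 + sqrt(173)*(2*I) = -2 + 2*I*sqrt(173) ≈ -2.0 + 26.306*I)
1/F = 1/(-2 + 2*I*sqrt(173))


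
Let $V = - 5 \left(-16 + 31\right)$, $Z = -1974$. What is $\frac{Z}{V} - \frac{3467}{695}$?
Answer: $\frac{74127}{3475} \approx 21.332$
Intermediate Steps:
$V = -75$ ($V = \left(-5\right) 15 = -75$)
$\frac{Z}{V} - \frac{3467}{695} = - \frac{1974}{-75} - \frac{3467}{695} = \left(-1974\right) \left(- \frac{1}{75}\right) - \frac{3467}{695} = \frac{658}{25} - \frac{3467}{695} = \frac{74127}{3475}$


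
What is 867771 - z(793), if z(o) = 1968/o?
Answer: 688140435/793 ≈ 8.6777e+5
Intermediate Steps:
867771 - z(793) = 867771 - 1968/793 = 688140435/793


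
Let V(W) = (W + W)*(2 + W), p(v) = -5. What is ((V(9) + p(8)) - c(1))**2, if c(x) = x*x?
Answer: 36864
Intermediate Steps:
c(x) = x**2
V(W) = 2*W*(2 + W) (V(W) = (2*W)*(2 + W) = 2*W*(2 + W))
((V(9) + p(8)) - c(1))**2 = ((2*9*(2 + 9) - 5) - 1*1**2)**2 = ((2*9*11 - 5) - 1*1)**2 = ((198 - 5) - 1)**2 = (193 - 1)**2 = 192**2 = 36864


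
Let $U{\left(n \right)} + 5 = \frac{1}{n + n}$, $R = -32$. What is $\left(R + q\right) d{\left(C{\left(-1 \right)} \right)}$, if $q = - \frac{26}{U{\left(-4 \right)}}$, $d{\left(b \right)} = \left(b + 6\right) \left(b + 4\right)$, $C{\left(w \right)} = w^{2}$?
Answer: $- \frac{38640}{41} \approx -942.44$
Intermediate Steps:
$U{\left(n \right)} = -5 + \frac{1}{2 n}$ ($U{\left(n \right)} = -5 + \frac{1}{n + n} = -5 + \frac{1}{2 n}$)
$d{\left(b \right)} = \left(4 + b\right) \left(6 + b\right)$ ($d{\left(b \right)} = \left(6 + b\right) \left(4 + b\right) = \left(4 + b\right) \left(6 + b\right)$)
$q = \frac{208}{41}$ ($q = - \frac{26}{-5 + \frac{1}{2 \left(-4\right)}} = - \frac{26}{-5 + \frac{1}{2} \left(- \frac{1}{4}\right)} = - \frac{26}{-5 - \frac{1}{8}} = - \frac{26}{- \frac{41}{8}} = \left(-26\right) \left(- \frac{8}{41}\right) = \frac{208}{41} \approx 5.0732$)
$\left(R + q\right) d{\left(C{\left(-1 \right)} \right)} = \left(-32 + \frac{208}{41}\right) \left(24 + \left(\left(-1\right)^{2}\right)^{2} + 10 \left(-1\right)^{2}\right) = - \frac{1104 \left(24 + 1^{2} + 10 \cdot 1\right)}{41} = - \frac{1104 \left(24 + 1 + 10\right)}{41} = \left(- \frac{1104}{41}\right) 35 = - \frac{38640}{41}$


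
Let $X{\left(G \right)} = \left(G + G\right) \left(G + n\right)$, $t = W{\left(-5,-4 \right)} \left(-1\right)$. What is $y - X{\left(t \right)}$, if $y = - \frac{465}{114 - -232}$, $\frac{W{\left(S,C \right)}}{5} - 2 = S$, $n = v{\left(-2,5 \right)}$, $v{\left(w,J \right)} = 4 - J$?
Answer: $- \frac{145785}{346} \approx -421.34$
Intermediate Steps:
$n = -1$ ($n = 4 - 5 = -1$)
$W{\left(S,C \right)} = 10 + 5 S$
$y = - \frac{465}{346}$ ($y = - \frac{465}{114 + 232} = - \frac{465}{346} \approx -1.3439$)
$t = 15$ ($t = \left(10 + 5 \left(-5\right)\right) \left(-1\right) = \left(10 - 25\right) \left(-1\right) = \left(-15\right) \left(-1\right) = 15$)
$X{\left(G \right)} = 2 G \left(-1 + G\right)$ ($X{\left(G \right)} = \left(G + G\right) \left(G - 1\right) = 2 G \left(-1 + G\right)$)
$y - X{\left(t \right)} = - \frac{465}{346} - 2 \cdot 15 \left(-1 + 15\right) = - \frac{465}{346} - 2 \cdot 15 \cdot 14 = - \frac{465}{346} - 420 = - \frac{145785}{346}$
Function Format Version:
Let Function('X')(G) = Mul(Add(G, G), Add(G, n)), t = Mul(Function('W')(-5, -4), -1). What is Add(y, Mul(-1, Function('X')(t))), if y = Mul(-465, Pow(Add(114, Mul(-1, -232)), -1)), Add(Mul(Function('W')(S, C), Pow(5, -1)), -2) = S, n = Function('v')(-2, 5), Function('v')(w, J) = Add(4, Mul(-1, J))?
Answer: Rational(-145785, 346) ≈ -421.34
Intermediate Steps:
n = -1 (n = Add(4, Mul(-1, 5)) = Add(4, -5) = -1)
Function('W')(S, C) = Add(10, Mul(5, S))
y = Rational(-465, 346) (y = Mul(-465, Pow(Add(114, 232), -1)) = Mul(-465, Pow(346, -1)) = Mul(-465, Rational(1, 346)) = Rational(-465, 346) ≈ -1.3439)
t = 15 (t = Mul(Add(10, Mul(5, -5)), -1) = Mul(Add(10, -25), -1) = Mul(-15, -1) = 15)
Function('X')(G) = Mul(2, G, Add(-1, G)) (Function('X')(G) = Mul(Add(G, G), Add(G, -1)) = Mul(Mul(2, G), Add(-1, G)) = Mul(2, G, Add(-1, G)))
Add(y, Mul(-1, Function('X')(t))) = Add(Rational(-465, 346), Mul(-1, Mul(2, 15, Add(-1, 15)))) = Add(Rational(-465, 346), Mul(-1, Mul(2, 15, 14))) = Add(Rational(-465, 346), Mul(-1, 420)) = Add(Rational(-465, 346), -420) = Rational(-145785, 346)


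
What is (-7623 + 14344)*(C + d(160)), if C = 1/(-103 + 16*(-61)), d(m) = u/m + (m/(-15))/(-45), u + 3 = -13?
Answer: 20500601/22410 ≈ 914.80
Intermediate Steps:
u = -16 (u = -3 - 13 = -16)
d(m) = -16/m + m/675 (d(m) = -16/m + (m/(-15))/(-45) = -16/m + (m*(-1/15))*(-1/45) = -16/m - m/15*(-1/45) = -16/m + m/675)
C = -1/1079 (C = 1/(-103 - 976) = 1/(-1079) = -1/1079 ≈ -0.00092678)
(-7623 + 14344)*(C + d(160)) = (-7623 + 14344)*(-1/1079 + (-16/160 + (1/675)*160)) = 6721*(-1/1079 + (-16*1/160 + 32/135)) = 6721*(-1/1079 + (-⅒ + 32/135)) = 6721*(-1/1079 + 37/270) = 6721*(39653/291330) = 20500601/22410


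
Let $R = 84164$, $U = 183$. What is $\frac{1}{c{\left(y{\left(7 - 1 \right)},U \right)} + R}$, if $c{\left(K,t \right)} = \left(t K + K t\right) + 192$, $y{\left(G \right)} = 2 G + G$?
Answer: $\frac{1}{90944} \approx 1.0996 \cdot 10^{-5}$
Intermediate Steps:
$y{\left(G \right)} = 3 G$
$c{\left(K,t \right)} = 192 + 2 K t$ ($c{\left(K,t \right)} = \left(K t + K t\right) + 192 = 2 K t + 192 = 192 + 2 K t$)
$\frac{1}{c{\left(y{\left(7 - 1 \right)},U \right)} + R} = \frac{1}{\left(192 + 2 \cdot 3 \left(7 - 1\right) 183\right) + 84164} = \frac{1}{\left(192 + 2 \cdot 3 \cdot 6 \cdot 183\right) + 84164} = \frac{1}{\left(192 + 2 \cdot 18 \cdot 183\right) + 84164} = \frac{1}{\left(192 + 6588\right) + 84164} = \frac{1}{6780 + 84164} = \frac{1}{90944}$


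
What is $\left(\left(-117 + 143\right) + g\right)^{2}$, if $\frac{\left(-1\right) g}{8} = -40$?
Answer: $119716$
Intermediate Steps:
$g = 320$ ($g = \left(-8\right) \left(-40\right) = 320$)
$\left(\left(-117 + 143\right) + g\right)^{2} = \left(\left(-117 + 143\right) + 320\right)^{2} = \left(26 + 320\right)^{2} = 346^{2} = 119716$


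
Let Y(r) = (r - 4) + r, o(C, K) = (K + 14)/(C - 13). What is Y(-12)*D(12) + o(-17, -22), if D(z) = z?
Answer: -5036/15 ≈ -335.73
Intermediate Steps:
o(C, K) = (14 + K)/(-13 + C)
Y(r) = -4 + 2*r (Y(r) = (-4 + r) + r = -4 + 2*r)
Y(-12)*D(12) + o(-17, -22) = (-4 + 2*(-12))*12 + (14 - 22)/(-13 - 17) = (-4 - 24)*12 - 8/(-30) = -28*12 - 1/30*(-8) = -336 + 4/15 = -5036/15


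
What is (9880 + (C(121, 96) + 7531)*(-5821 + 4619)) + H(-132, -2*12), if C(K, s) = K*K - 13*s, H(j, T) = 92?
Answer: -25140676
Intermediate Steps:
C(K, s) = K² - 13*s
(9880 + (C(121, 96) + 7531)*(-5821 + 4619)) + H(-132, -2*12) = (9880 + ((121² - 13*96) + 7531)*(-5821 + 4619)) + 92 = (9880 + ((14641 - 1248) + 7531)*(-1202)) + 92 = (9880 + (13393 + 7531)*(-1202)) + 92 = (9880 + 20924*(-1202)) + 92 = (9880 - 25150648) + 92 = -25140768 + 92 = -25140676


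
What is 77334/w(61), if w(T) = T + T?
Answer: 38667/61 ≈ 633.88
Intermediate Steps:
w(T) = 2*T
77334/w(61) = 77334/((2*61)) = 77334/122 = 77334*(1/122) = 38667/61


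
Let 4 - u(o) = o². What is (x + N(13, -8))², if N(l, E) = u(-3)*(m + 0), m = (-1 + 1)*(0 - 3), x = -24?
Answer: 576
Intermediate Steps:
u(o) = 4 - o²
m = 0 (m = 0*(-3) = 0)
N(l, E) = 0 (N(l, E) = (4 - 1*(-3)²)*(0 + 0) = (4 - 1*9)*0 = (4 - 9)*0 = -5*0 = 0)
(x + N(13, -8))² = (-24 + 0)² = (-24)² = 576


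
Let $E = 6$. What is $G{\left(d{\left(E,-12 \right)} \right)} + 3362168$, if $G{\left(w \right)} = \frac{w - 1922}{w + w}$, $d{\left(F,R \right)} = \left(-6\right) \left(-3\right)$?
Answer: $\frac{30259036}{9} \approx 3.3621 \cdot 10^{6}$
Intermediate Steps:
$d{\left(F,R \right)} = 18$
$G{\left(w \right)} = \frac{-1922 + w}{2 w}$
$G{\left(d{\left(E,-12 \right)} \right)} + 3362168 = \frac{-1922 + 18}{2 \cdot 18} + 3362168 = \frac{1}{2} \cdot \frac{1}{18} \left(-1904\right) + 3362168 = - \frac{476}{9} + 3362168 = \frac{30259036}{9}$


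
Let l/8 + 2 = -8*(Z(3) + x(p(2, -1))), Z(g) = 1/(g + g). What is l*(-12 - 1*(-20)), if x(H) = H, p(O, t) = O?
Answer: -3712/3 ≈ -1237.3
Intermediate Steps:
Z(g) = 1/(2*g)
l = -464/3 (l = -16 + 8*(-8*((½)/3 + 2)) = -16 + 8*(-8*((½)*(⅓) + 2)) = -16 + 8*(-8*(⅙ + 2)) = -16 + 8*(-8*13/6) = -16 + 8*(-52/3) = -16 - 416/3 = -464/3 ≈ -154.67)
l*(-12 - 1*(-20)) = -464*(-12 - 1*(-20))/3 = -464*(-12 + 20)/3 = -464/3*8 = -3712/3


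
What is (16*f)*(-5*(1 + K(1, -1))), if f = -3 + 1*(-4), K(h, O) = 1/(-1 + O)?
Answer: 280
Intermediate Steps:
f = -7 (f = -3 - 4 = -7)
(16*f)*(-5*(1 + K(1, -1))) = (16*(-7))*(-5*(1 + 1/(-1 - 1))) = -(-560)*(1 + 1/(-2)) = -(-560)*(1 - 1/2) = -(-560)/2 = -112*(-5/2) = 280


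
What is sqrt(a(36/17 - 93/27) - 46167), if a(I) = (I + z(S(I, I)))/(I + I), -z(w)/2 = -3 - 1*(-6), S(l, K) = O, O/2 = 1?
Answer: I*sqrt(7609528486)/406 ≈ 214.86*I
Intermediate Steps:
O = 2 (O = 2*1 = 2)
S(l, K) = 2
z(w) = -6 (z(w) = -2*(-3 - 1*(-6)) = -2*(-3 + 6) = -2*3 = -6)
a(I) = (-6 + I)/(2*I) (a(I) = (I - 6)/(I + I) = (-6 + I)/((2*I)) = (-6 + I)*(1/(2*I)) = (-6 + I)/(2*I))
sqrt(a(36/17 - 93/27) - 46167) = sqrt((-6 + (36/17 - 93/27))/(2*(36/17 - 93/27)) - 46167) = sqrt((-6 + (36*(1/17) - 93*1/27))/(2*(36*(1/17) - 93*1/27)) - 46167) = sqrt((-6 + (36/17 - 31/9))/(2*(36/17 - 31/9)) - 46167) = sqrt((-6 - 203/153)/(2*(-203/153)) - 46167) = sqrt((1/2)*(-153/203)*(-1121/153) - 46167) = sqrt(1121/406 - 46167) = sqrt(-18742681/406) = I*sqrt(7609528486)/406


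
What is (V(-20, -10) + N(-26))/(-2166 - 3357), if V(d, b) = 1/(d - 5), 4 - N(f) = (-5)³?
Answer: -3224/138075 ≈ -0.023350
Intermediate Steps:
N(f) = 129 (N(f) = 4 - 1*(-5)³ = 4 - 1*(-125) = 4 + 125 = 129)
V(d, b) = 1/(-5 + d)
(V(-20, -10) + N(-26))/(-2166 - 3357) = (1/(-5 - 20) + 129)/(-2166 - 3357) = (1/(-25) + 129)/(-5523) = (-1/25 + 129)*(-1/5523) = (3224/25)*(-1/5523) = -3224/138075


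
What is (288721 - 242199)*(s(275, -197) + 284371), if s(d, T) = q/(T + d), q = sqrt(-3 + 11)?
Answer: 13229507662 + 46522*sqrt(2)/39 ≈ 1.3230e+10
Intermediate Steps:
q = 2*sqrt(2) (q = sqrt(8) = 2*sqrt(2) ≈ 2.8284)
s(d, T) = 2*sqrt(2)/(T + d) (s(d, T) = (2*sqrt(2))/(T + d) = 2*sqrt(2)/(T + d))
(288721 - 242199)*(s(275, -197) + 284371) = (288721 - 242199)*(2*sqrt(2)/(-197 + 275) + 284371) = 46522*(2*sqrt(2)/78 + 284371) = 46522*(2*sqrt(2)*(1/78) + 284371) = 46522*(sqrt(2)/39 + 284371) = 46522*(284371 + sqrt(2)/39) = 13229507662 + 46522*sqrt(2)/39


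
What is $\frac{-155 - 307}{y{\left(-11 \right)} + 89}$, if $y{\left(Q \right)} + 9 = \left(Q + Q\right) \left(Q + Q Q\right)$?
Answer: $\frac{77}{390} \approx 0.19744$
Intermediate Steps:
$y{\left(Q \right)} = -9 + 2 Q \left(Q + Q^{2}\right)$ ($y{\left(Q \right)} = -9 + \left(Q + Q\right) \left(Q + Q Q\right) = -9 + 2 Q \left(Q + Q^{2}\right)$)
$\frac{-155 - 307}{y{\left(-11 \right)} + 89} = \frac{-155 - 307}{\left(-9 + 2 \left(-11\right)^{2} + 2 \left(-11\right)^{3}\right) + 89} = - \frac{462}{\left(-9 + 2 \cdot 121 + 2 \left(-1331\right)\right) + 89} = - \frac{462}{\left(-9 + 242 - 2662\right) + 89} = - \frac{462}{-2429 + 89} = - \frac{462}{-2340} = \left(-462\right) \left(- \frac{1}{2340}\right) = \frac{77}{390}$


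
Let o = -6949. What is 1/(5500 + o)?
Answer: -1/1449 ≈ -0.00069013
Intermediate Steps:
1/(5500 + o) = 1/(5500 - 6949) = 1/(-1449) = -1/1449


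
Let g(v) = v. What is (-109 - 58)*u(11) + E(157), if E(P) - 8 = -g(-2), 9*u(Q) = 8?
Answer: -1246/9 ≈ -138.44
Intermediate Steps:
u(Q) = 8/9 (u(Q) = (⅑)*8 = 8/9)
E(P) = 10 (E(P) = 8 - 1*(-2) = 8 + 2 = 10)
(-109 - 58)*u(11) + E(157) = (-109 - 58)*(8/9) + 10 = -167*8/9 + 10 = -1336/9 + 10 = -1246/9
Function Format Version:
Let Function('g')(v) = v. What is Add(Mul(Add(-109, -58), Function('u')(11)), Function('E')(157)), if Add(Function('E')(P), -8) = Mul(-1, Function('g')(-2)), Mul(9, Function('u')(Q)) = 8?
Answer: Rational(-1246, 9) ≈ -138.44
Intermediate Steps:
Function('u')(Q) = Rational(8, 9) (Function('u')(Q) = Mul(Rational(1, 9), 8) = Rational(8, 9))
Function('E')(P) = 10 (Function('E')(P) = Add(8, Mul(-1, -2)) = Add(8, 2) = 10)
Add(Mul(Add(-109, -58), Function('u')(11)), Function('E')(157)) = Add(Mul(Add(-109, -58), Rational(8, 9)), 10) = Add(Mul(-167, Rational(8, 9)), 10) = Add(Rational(-1336, 9), 10) = Rational(-1246, 9)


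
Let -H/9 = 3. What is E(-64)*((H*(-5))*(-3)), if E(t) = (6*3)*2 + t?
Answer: 11340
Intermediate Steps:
H = -27 (H = -9*3 = -27)
E(t) = 36 + t (E(t) = 18*2 + t = 36 + t)
E(-64)*((H*(-5))*(-3)) = (36 - 64)*(-27*(-5)*(-3)) = -3780*(-3) = -28*(-405) = 11340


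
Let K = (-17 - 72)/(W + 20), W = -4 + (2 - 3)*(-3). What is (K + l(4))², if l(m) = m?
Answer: 169/361 ≈ 0.46814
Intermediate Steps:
W = -1 (W = -4 - 1*(-3) = -4 + 3 = -1)
K = -89/19 (K = (-17 - 72)/(-1 + 20) = -89/19 ≈ -4.6842)
(K + l(4))² = (-89/19 + 4)² = (-13/19)² = 169/361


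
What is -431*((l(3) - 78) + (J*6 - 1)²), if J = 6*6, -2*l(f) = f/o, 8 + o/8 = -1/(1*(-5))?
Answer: -4136988411/208 ≈ -1.9889e+7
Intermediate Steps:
o = -312/5 (o = -64 + 8*(-1/(1*(-5))) = -64 + 8*(-1/(-5)) = -64 + 8*(-1*(-⅕)) = -64 + 8*(⅕) = -64 + 8/5 = -312/5 ≈ -62.400)
l(f) = 5*f/624 (l(f) = -f/(2*(-312/5)) = -f*(-5)/(2*312) = -(-5)*f/624 = 5*f/624)
J = 36
-431*((l(3) - 78) + (J*6 - 1)²) = -431*(((5/624)*3 - 78) + (36*6 - 1)²) = -431*((5/208 - 78) + (216 - 1)²) = -431*(-16219/208 + 215²) = -431*(-16219/208 + 46225) = -431*9598581/208 = -4136988411/208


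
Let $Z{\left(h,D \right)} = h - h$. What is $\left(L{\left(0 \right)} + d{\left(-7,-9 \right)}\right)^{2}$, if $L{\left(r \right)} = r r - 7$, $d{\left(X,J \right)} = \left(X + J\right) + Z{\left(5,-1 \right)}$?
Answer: $529$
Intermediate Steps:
$Z{\left(h,D \right)} = 0$
$d{\left(X,J \right)} = J + X$ ($d{\left(X,J \right)} = \left(X + J\right) + 0 = \left(J + X\right) + 0 = J + X$)
$L{\left(r \right)} = -7 + r^{2}$ ($L{\left(r \right)} = r^{2} - 7 = -7 + r^{2}$)
$\left(L{\left(0 \right)} + d{\left(-7,-9 \right)}\right)^{2} = \left(\left(-7 + 0^{2}\right) - 16\right)^{2} = \left(\left(-7 + 0\right) - 16\right)^{2} = \left(-7 - 16\right)^{2} = \left(-23\right)^{2} = 529$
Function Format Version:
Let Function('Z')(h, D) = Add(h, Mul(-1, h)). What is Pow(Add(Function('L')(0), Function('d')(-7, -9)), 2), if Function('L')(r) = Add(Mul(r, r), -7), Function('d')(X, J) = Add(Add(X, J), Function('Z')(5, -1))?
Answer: 529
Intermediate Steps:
Function('Z')(h, D) = 0
Function('d')(X, J) = Add(J, X) (Function('d')(X, J) = Add(Add(X, J), 0) = Add(Add(J, X), 0) = Add(J, X))
Function('L')(r) = Add(-7, Pow(r, 2)) (Function('L')(r) = Add(Pow(r, 2), -7) = Add(-7, Pow(r, 2)))
Pow(Add(Function('L')(0), Function('d')(-7, -9)), 2) = Pow(Add(Add(-7, Pow(0, 2)), Add(-9, -7)), 2) = Pow(Add(Add(-7, 0), -16), 2) = Pow(Add(-7, -16), 2) = Pow(-23, 2) = 529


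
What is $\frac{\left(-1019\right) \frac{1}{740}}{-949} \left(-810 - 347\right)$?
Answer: $- \frac{90691}{54020} \approx -1.6788$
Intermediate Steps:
$\frac{\left(-1019\right) \frac{1}{740}}{-949} \left(-810 - 347\right) = \left(-1019\right) \frac{1}{740} \left(- \frac{1}{949}\right) \left(-1157\right) = \left(- \frac{1019}{740}\right) \left(- \frac{1}{949}\right) \left(-1157\right) = \frac{1019}{702260} \left(-1157\right) = - \frac{90691}{54020}$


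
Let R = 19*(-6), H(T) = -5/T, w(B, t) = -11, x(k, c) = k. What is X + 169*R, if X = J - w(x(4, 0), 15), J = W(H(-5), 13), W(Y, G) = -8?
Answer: -19263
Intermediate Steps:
J = -8
R = -114
X = 3 (X = -8 - 1*(-11) = -8 + 11 = 3)
X + 169*R = 3 + 169*(-114) = 3 - 19266 = -19263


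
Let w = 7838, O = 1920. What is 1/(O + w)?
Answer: 1/9758 ≈ 0.00010248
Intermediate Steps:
1/(O + w) = 1/(1920 + 7838) = 1/9758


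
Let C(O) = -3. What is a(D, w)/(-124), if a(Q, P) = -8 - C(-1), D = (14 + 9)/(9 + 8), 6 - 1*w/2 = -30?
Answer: 5/124 ≈ 0.040323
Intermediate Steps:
w = 72 (w = 12 - 2*(-30) = 12 + 60 = 72)
D = 23/17 ≈ 1.3529
a(Q, P) = -5 (a(Q, P) = -8 - 1*(-3) = -8 + 3 = -5)
a(D, w)/(-124) = -5/(-124) = -5*(-1/124) = 5/124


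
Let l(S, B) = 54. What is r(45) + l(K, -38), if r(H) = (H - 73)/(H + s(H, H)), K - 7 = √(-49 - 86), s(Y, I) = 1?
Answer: 1228/23 ≈ 53.391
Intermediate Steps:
K = 7 + 3*I*√15 (K = 7 + √(-49 - 86) = 7 + √(-135) = 7 + 3*I*√15 ≈ 7.0 + 11.619*I)
r(H) = (-73 + H)/(1 + H) (r(H) = (H - 73)/(H + 1) = (-73 + H)/(1 + H))
r(45) + l(K, -38) = (-73 + 45)/(1 + 45) + 54 = -28/46 + 54 = (1/46)*(-28) + 54 = -14/23 + 54 = 1228/23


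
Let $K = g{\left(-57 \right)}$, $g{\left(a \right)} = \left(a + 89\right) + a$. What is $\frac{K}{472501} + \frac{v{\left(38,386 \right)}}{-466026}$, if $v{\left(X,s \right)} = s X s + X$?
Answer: $- \frac{1337629223768}{110098875513} \approx -12.149$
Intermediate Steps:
$g{\left(a \right)} = 89 + 2 a$ ($g{\left(a \right)} = \left(89 + a\right) + a = 89 + 2 a$)
$v{\left(X,s \right)} = X + X s^{2}$ ($v{\left(X,s \right)} = X s s + X = X s^{2} + X = X + X s^{2}$)
$K = -25$ ($K = 89 + 2 \left(-57\right) = 89 - 114 = -25$)
$\frac{K}{472501} + \frac{v{\left(38,386 \right)}}{-466026} = - \frac{25}{472501} + \frac{38 \left(1 + 386^{2}\right)}{-466026} = \left(-25\right) \frac{1}{472501} + 38 \left(1 + 148996\right) \left(- \frac{1}{466026}\right) = - \frac{25}{472501} + 38 \cdot 148997 \left(- \frac{1}{466026}\right) = - \frac{25}{472501} + 5661886 \left(- \frac{1}{466026}\right) = - \frac{25}{472501} - \frac{2830943}{233013} = - \frac{1337629223768}{110098875513}$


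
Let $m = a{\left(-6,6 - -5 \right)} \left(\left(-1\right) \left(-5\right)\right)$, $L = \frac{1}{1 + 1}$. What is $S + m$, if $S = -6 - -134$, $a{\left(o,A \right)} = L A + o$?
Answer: $\frac{251}{2} \approx 125.5$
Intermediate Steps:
$L = \frac{1}{2} \approx 0.5$
$a{\left(o,A \right)} = o + \frac{A}{2}$ ($a{\left(o,A \right)} = \frac{A}{2} + o = o + \frac{A}{2}$)
$S = 128$ ($S = -6 + 134 = 128$)
$m = - \frac{5}{2}$ ($m = \left(-6 + \frac{6 - -5}{2}\right) \left(\left(-1\right) \left(-5\right)\right) = \left(-6 + \frac{6 + 5}{2}\right) 5 = \left(-6 + \frac{1}{2} \cdot 11\right) 5 = \left(-6 + \frac{11}{2}\right) 5 = \left(- \frac{1}{2}\right) 5 = - \frac{5}{2} \approx -2.5$)
$S + m = 128 - \frac{5}{2} = \frac{251}{2}$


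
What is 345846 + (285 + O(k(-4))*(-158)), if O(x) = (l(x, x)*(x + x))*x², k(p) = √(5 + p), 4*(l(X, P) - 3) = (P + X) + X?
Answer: 344946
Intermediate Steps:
l(X, P) = 3 + X/2 + P/4 (l(X, P) = 3 + ((P + X) + X)/4 = 3 + (P + 2*X)/4 = 3 + (X/2 + P/4) = 3 + X/2 + P/4)
O(x) = 2*x³*(3 + 3*x/4) (O(x) = ((3 + x/2 + x/4)*(x + x))*x² = ((3 + 3*x/4)*(2*x))*x² = (2*x*(3 + 3*x/4))*x² = 2*x³*(3 + 3*x/4))
345846 + (285 + O(k(-4))*(-158)) = 345846 + (285 + (3*(√(5 - 4))³*(4 + √(5 - 4))/2)*(-158)) = 345846 + (285 + (3*(√1)³*(4 + √1)/2)*(-158)) = 345846 + (285 + ((3/2)*1³*(4 + 1))*(-158)) = 345846 + (285 + ((3/2)*1*5)*(-158)) = 345846 + (285 + (15/2)*(-158)) = 345846 + (285 - 1185) = 345846 - 900 = 344946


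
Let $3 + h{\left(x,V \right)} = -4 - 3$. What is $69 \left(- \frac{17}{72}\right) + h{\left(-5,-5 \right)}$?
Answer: $- \frac{631}{24} \approx -26.292$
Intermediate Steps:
$h{\left(x,V \right)} = -10$ ($h{\left(x,V \right)} = -3 - 7 = -10$)
$69 \left(- \frac{17}{72}\right) + h{\left(-5,-5 \right)} = 69 \left(- \frac{17}{72}\right) - 10 = - \frac{391}{24} - 10 = - \frac{631}{24}$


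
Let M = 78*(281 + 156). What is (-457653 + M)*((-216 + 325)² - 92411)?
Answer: 34109850510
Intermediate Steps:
M = 34086 (M = 78*437 = 34086)
(-457653 + M)*((-216 + 325)² - 92411) = (-457653 + 34086)*((-216 + 325)² - 92411) = -423567*(109² - 92411) = -423567*(11881 - 92411) = -423567*(-80530) = 34109850510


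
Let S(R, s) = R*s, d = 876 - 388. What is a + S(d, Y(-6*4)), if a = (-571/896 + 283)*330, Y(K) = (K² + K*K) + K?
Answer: 288352377/448 ≈ 6.4364e+5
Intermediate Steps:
Y(K) = K + 2*K² (Y(K) = (K² + K²) + K = 2*K² + K = K + 2*K²)
d = 488
a = 41744505/448 (a = (-571*1/896 + 283)*330 = (-571/896 + 283)*330 = (252997/896)*330 = 41744505/448 ≈ 93180.)
a + S(d, Y(-6*4)) = 41744505/448 + 488*((-6*4)*(1 + 2*(-6*4))) = 41744505/448 + 488*(-24*(1 + 2*(-24))) = 41744505/448 + 488*(-24*(1 - 48)) = 41744505/448 + 488*(-24*(-47)) = 41744505/448 + 488*1128 = 41744505/448 + 550464 = 288352377/448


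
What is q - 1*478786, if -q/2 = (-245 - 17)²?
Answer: -616074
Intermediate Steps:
q = -137288 (q = -2*(-245 - 17)² = -2*(-262)² = -2*68644 = -137288)
q - 1*478786 = -137288 - 1*478786 = -137288 - 478786 = -616074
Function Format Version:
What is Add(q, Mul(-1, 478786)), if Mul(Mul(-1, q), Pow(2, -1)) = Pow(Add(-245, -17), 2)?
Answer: -616074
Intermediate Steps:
q = -137288 (q = Mul(-2, Pow(Add(-245, -17), 2)) = Mul(-2, Pow(-262, 2)) = Mul(-2, 68644) = -137288)
Add(q, Mul(-1, 478786)) = Add(-137288, Mul(-1, 478786)) = Add(-137288, -478786) = -616074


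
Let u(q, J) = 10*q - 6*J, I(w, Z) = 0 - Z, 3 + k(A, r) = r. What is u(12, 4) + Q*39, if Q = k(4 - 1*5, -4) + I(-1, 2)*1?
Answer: -255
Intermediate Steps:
k(A, r) = -3 + r
I(w, Z) = -Z
u(q, J) = -6*J + 10*q
Q = -9 (Q = (-3 - 4) - 1*2*1 = -7 - 2*1 = -7 - 2 = -9)
u(12, 4) + Q*39 = (-6*4 + 10*12) - 9*39 = (-24 + 120) - 351 = 96 - 351 = -255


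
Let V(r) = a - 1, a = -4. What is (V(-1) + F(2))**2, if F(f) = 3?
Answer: 4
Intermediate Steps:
V(r) = -5 (V(r) = -4 - 1 = -5)
(V(-1) + F(2))**2 = (-5 + 3)**2 = (-2)**2 = 4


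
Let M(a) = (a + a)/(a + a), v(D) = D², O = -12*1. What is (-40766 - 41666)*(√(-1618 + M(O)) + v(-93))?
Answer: -712954368 - 577024*I*√33 ≈ -7.1295e+8 - 3.3148e+6*I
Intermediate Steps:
O = -12
M(a) = 1 (M(a) = (2*a)/((2*a)) = (2*a)*(1/(2*a)) = 1)
(-40766 - 41666)*(√(-1618 + M(O)) + v(-93)) = (-40766 - 41666)*(√(-1618 + 1) + (-93)²) = -82432*(√(-1617) + 8649) = -82432*(7*I*√33 + 8649) = -82432*(8649 + 7*I*√33) = -712954368 - 577024*I*√33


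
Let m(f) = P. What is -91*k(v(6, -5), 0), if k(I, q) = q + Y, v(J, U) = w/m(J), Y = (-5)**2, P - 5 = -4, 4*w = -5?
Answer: -2275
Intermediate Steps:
w = -5/4 (w = (1/4)*(-5) = -5/4 ≈ -1.2500)
P = 1 (P = 5 - 4 = 1)
m(f) = 1
Y = 25
v(J, U) = -5/4 (v(J, U) = -5/4/1 = -5/4*1 = -5/4)
k(I, q) = 25 + q (k(I, q) = q + 25 = 25 + q)
-91*k(v(6, -5), 0) = -91*(25 + 0) = -91*25 = -2275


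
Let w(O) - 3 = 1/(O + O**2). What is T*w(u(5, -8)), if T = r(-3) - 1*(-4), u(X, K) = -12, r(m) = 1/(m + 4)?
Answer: 1985/132 ≈ 15.038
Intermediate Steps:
r(m) = 1/(4 + m)
T = 5 (T = 1/(4 - 3) - 1*(-4) = 1/1 + 4 = 1 + 4 = 5)
w(O) = 3 + 1/(O + O**2)
T*w(u(5, -8)) = 5*((1 + 3*(-12) + 3*(-12)**2)/((-12)*(1 - 12))) = 5*(-1/12*(1 - 36 + 3*144)/(-11)) = 5*(-1/12*(-1/11)*(1 - 36 + 432)) = 5*(-1/12*(-1/11)*397) = 5*(397/132) = 1985/132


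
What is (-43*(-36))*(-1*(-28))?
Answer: 43344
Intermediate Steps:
(-43*(-36))*(-1*(-28)) = 1548*28 = 43344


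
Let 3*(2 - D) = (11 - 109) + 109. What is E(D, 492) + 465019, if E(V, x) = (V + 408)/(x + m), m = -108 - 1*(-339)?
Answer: 1008627430/2169 ≈ 4.6502e+5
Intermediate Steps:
D = -5/3 (D = 2 - ((11 - 109) + 109)/3 = 2 - (-98 + 109)/3 = 2 - 1/3*11 = 2 - 11/3 = -5/3 ≈ -1.6667)
m = 231 (m = -108 + 339 = 231)
E(V, x) = (408 + V)/(231 + x) (E(V, x) = (V + 408)/(x + 231) = (408 + V)/(231 + x))
E(D, 492) + 465019 = (408 - 5/3)/(231 + 492) + 465019 = (1219/3)/723 + 465019 = (1/723)*(1219/3) + 465019 = 1219/2169 + 465019 = 1008627430/2169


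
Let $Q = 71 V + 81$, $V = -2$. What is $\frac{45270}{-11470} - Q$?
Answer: $\frac{65440}{1147} \approx 57.053$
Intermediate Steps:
$Q = -61$ ($Q = 71 \left(-2\right) + 81 = -142 + 81 = -61$)
$\frac{45270}{-11470} - Q = \frac{45270}{-11470} - -61 = 45270 \left(- \frac{1}{11470}\right) + 61 = - \frac{4527}{1147} + 61 = \frac{65440}{1147}$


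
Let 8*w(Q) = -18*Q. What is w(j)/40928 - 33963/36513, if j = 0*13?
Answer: -11321/12171 ≈ -0.93016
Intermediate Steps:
j = 0
w(Q) = -9*Q/4 (w(Q) = (-18*Q)/8 = -9*Q/4)
w(j)/40928 - 33963/36513 = -9/4*0/40928 - 33963/36513 = 0*(1/40928) - 33963*1/36513 = 0 - 11321/12171 = -11321/12171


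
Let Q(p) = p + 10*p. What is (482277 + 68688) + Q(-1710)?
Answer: 532155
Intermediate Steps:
Q(p) = 11*p
(482277 + 68688) + Q(-1710) = (482277 + 68688) + 11*(-1710) = 550965 - 18810 = 532155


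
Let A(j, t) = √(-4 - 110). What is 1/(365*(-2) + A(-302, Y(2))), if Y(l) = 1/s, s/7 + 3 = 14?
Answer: -365/266507 - I*√114/533014 ≈ -0.0013696 - 2.0032e-5*I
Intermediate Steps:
s = 77 (s = -21 + 7*14 = -21 + 98 = 77)
Y(l) = 1/77
A(j, t) = I*√114 (A(j, t) = √(-114) = I*√114)
1/(365*(-2) + A(-302, Y(2))) = 1/(365*(-2) + I*√114) = 1/(-730 + I*√114)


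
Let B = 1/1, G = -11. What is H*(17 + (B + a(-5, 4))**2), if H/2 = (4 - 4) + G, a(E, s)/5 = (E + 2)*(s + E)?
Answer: -6006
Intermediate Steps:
a(E, s) = 5*(2 + E)*(E + s) (a(E, s) = 5*((E + 2)*(s + E)) = 5*((2 + E)*(E + s)) = 5*(2 + E)*(E + s))
B = 1
H = -22 (H = 2*((4 - 4) - 11) = 2*(0 - 11) = 2*(-11) = -22)
H*(17 + (B + a(-5, 4))**2) = -22*(17 + (1 + (5*(-5)**2 + 10*(-5) + 10*4 + 5*(-5)*4))**2) = -22*(17 + (1 + (5*25 - 50 + 40 - 100))**2) = -22*(17 + (1 + (125 - 50 + 40 - 100))**2) = -22*(17 + (1 + 15)**2) = -22*(17 + 16**2) = -22*(17 + 256) = -22*273 = -6006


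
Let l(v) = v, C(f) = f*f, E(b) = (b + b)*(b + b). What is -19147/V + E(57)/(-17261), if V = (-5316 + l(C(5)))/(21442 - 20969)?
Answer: 14205092705/8302541 ≈ 1710.9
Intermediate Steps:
E(b) = 4*b² (E(b) = (2*b)*(2*b) = 4*b²)
C(f) = f²
V = -481/43 (V = (-5316 + 5²)/(21442 - 20969) = (-5316 + 25)/473 = -5291*1/473 = -481/43 ≈ -11.186)
-19147/V + E(57)/(-17261) = -19147/(-481/43) + (4*57²)/(-17261) = -19147*(-43/481) + (4*3249)*(-1/17261) = 823321/481 + 12996*(-1/17261) = 823321/481 - 12996/17261 = 14205092705/8302541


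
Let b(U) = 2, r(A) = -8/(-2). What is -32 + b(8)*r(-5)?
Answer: -24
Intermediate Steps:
r(A) = 4 (r(A) = -8*(-1/2) = 4)
-32 + b(8)*r(-5) = -32 + 2*4 = -32 + 8 = -24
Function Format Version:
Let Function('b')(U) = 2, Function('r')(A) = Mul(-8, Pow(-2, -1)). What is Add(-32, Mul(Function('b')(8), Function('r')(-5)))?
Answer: -24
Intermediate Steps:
Function('r')(A) = 4 (Function('r')(A) = Mul(-8, Rational(-1, 2)) = 4)
Add(-32, Mul(Function('b')(8), Function('r')(-5))) = Add(-32, Mul(2, 4)) = Add(-32, 8) = -24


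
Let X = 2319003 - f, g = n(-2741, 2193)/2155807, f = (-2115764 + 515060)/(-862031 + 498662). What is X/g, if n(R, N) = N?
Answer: 201843945799354469/88540913 ≈ 2.2797e+9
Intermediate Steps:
f = 533568/121123 (f = -1600704/(-363369) = -1600704*(-1/363369) = 533568/121123 ≈ 4.4052)
g = 2193/2155807 ≈ 0.0010173
X = 280884066801/121123 (X = 2319003 - 1*533568/121123 = 2319003 - 533568/121123 = 280884066801/121123 ≈ 2.3190e+6)
X/g = 280884066801/(121123*(2193/2155807)) = (280884066801/121123)*(2155807/2193) = 201843945799354469/88540913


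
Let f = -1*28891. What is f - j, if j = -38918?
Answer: 10027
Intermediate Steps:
f = -28891
f - j = -28891 - 1*(-38918) = -28891 + 38918 = 10027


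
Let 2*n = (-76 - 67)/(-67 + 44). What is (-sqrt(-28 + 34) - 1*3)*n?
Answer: -429/46 - 143*sqrt(6)/46 ≈ -16.941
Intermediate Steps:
n = 143/46 (n = ((-76 - 67)/(-67 + 44))/2 = (-143/(-23))/2 = (-143*(-1/23))/2 = (1/2)*(143/23) = 143/46 ≈ 3.1087)
(-sqrt(-28 + 34) - 1*3)*n = (-sqrt(-28 + 34) - 1*3)*(143/46) = (-sqrt(6) - 3)*(143/46) = (-3 - sqrt(6))*(143/46) = -429/46 - 143*sqrt(6)/46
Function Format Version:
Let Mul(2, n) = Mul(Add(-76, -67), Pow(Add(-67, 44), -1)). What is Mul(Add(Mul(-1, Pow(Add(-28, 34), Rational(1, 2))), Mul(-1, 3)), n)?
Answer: Add(Rational(-429, 46), Mul(Rational(-143, 46), Pow(6, Rational(1, 2)))) ≈ -16.941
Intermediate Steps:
n = Rational(143, 46) (n = Mul(Rational(1, 2), Mul(Add(-76, -67), Pow(Add(-67, 44), -1))) = Mul(Rational(1, 2), Mul(-143, Pow(-23, -1))) = Mul(Rational(1, 2), Mul(-143, Rational(-1, 23))) = Mul(Rational(1, 2), Rational(143, 23)) = Rational(143, 46) ≈ 3.1087)
Mul(Add(Mul(-1, Pow(Add(-28, 34), Rational(1, 2))), Mul(-1, 3)), n) = Mul(Add(Mul(-1, Pow(Add(-28, 34), Rational(1, 2))), Mul(-1, 3)), Rational(143, 46)) = Mul(Add(Mul(-1, Pow(6, Rational(1, 2))), -3), Rational(143, 46)) = Mul(Add(-3, Mul(-1, Pow(6, Rational(1, 2)))), Rational(143, 46)) = Add(Rational(-429, 46), Mul(Rational(-143, 46), Pow(6, Rational(1, 2))))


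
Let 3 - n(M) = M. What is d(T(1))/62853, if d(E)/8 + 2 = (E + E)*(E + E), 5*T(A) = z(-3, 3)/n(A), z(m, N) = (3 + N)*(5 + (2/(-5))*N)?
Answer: 13424/5611875 ≈ 0.0023921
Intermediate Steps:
n(M) = 3 - M
z(m, N) = (3 + N)*(5 - 2*N/5) (z(m, N) = (3 + N)*(5 + (2*(-⅕))*N) = (3 + N)*(5 - 2*N/5))
T(A) = 114/(25*(3 - A)) (T(A) = ((15 - ⅖*3² + (19/5)*3)/(3 - A))/5 = ((15 - ⅖*9 + 57/5)/(3 - A))/5 = ((15 - 18/5 + 57/5)/(3 - A))/5 = (114/(5*(3 - A)))/5 = 114/(25*(3 - A)))
d(E) = -16 + 32*E² (d(E) = -16 + 8*((E + E)*(E + E)) = -16 + 8*((2*E)*(2*E)) = -16 + 8*(4*E²) = -16 + 32*E²)
d(T(1))/62853 = (-16 + 32*(-114/(-75 + 25*1))²)/62853 = (-16 + 32*(-114/(-75 + 25))²)*(1/62853) = (-16 + 32*(-114/(-50))²)*(1/62853) = (-16 + 32*(-114*(-1/50))²)*(1/62853) = (-16 + 32*(57/25)²)*(1/62853) = (-16 + 32*(3249/625))*(1/62853) = (-16 + 103968/625)*(1/62853) = (93968/625)*(1/62853) = 13424/5611875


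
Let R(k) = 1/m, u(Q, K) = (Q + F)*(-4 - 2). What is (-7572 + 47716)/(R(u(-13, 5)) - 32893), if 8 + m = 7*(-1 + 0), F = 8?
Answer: -150540/123349 ≈ -1.2204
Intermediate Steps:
m = -15 (m = -8 + 7*(-1 + 0) = -8 + 7*(-1) = -8 - 7 = -15)
u(Q, K) = -48 - 6*Q (u(Q, K) = (Q + 8)*(-4 - 2) = (8 + Q)*(-6) = -48 - 6*Q)
R(k) = -1/15 (R(k) = 1/(-15) = -1/15)
(-7572 + 47716)/(R(u(-13, 5)) - 32893) = (-7572 + 47716)/(-1/15 - 32893) = 40144/(-493396/15) = 40144*(-15/493396) = -150540/123349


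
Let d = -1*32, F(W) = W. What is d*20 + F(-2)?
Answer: -642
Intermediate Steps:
d = -32
d*20 + F(-2) = -32*20 - 2 = -640 - 2 = -642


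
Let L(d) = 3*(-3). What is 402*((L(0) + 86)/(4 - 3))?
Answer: 30954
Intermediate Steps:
L(d) = -9
402*((L(0) + 86)/(4 - 3)) = 402*((-9 + 86)/(4 - 3)) = 402*(77/1) = 402*(77*1) = 402*77 = 30954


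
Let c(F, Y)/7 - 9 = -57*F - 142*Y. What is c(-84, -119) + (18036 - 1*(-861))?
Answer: 170762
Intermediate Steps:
c(F, Y) = 63 - 994*Y - 399*F (c(F, Y) = 63 + 7*(-57*F - 142*Y) = 63 + 7*(-142*Y - 57*F) = 63 + (-994*Y - 399*F) = 63 - 994*Y - 399*F)
c(-84, -119) + (18036 - 1*(-861)) = (63 - 994*(-119) - 399*(-84)) + (18036 - 1*(-861)) = (63 + 118286 + 33516) + (18036 + 861) = 151865 + 18897 = 170762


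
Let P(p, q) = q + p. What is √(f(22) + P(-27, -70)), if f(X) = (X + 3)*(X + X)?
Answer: √1003 ≈ 31.670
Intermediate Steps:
f(X) = 2*X*(3 + X) (f(X) = (3 + X)*(2*X) = 2*X*(3 + X))
P(p, q) = p + q
√(f(22) + P(-27, -70)) = √(2*22*(3 + 22) + (-27 - 70)) = √(2*22*25 - 97) = √(1100 - 97) = √1003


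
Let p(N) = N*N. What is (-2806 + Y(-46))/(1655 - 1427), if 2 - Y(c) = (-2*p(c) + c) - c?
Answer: 119/19 ≈ 6.2632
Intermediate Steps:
p(N) = N²
Y(c) = 2 + 2*c² (Y(c) = 2 - ((-2*c² + c) - c) = 2 - ((c - 2*c²) - c) = 2 - (-2)*c² = 2 + 2*c²)
(-2806 + Y(-46))/(1655 - 1427) = (-2806 + (2 + 2*(-46)²))/(1655 - 1427) = (-2806 + (2 + 2*2116))/228 = (-2806 + (2 + 4232))*(1/228) = (-2806 + 4234)*(1/228) = 1428*(1/228) = 119/19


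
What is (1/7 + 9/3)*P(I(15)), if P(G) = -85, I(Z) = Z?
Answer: -1870/7 ≈ -267.14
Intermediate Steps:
(1/7 + 9/3)*P(I(15)) = (1/7 + 9/3)*(-85) = (1*(1/7) + 9*(1/3))*(-85) = (1/7 + 3)*(-85) = (22/7)*(-85) = -1870/7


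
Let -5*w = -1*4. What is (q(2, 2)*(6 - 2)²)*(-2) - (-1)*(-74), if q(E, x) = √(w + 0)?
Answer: -74 - 64*√5/5 ≈ -102.62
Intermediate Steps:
w = ⅘ (w = -(-1)*4/5 = -⅕*(-4) = ⅘ ≈ 0.80000)
q(E, x) = 2*√5/5 (q(E, x) = √(⅘ + 0) = √(⅘) = 2*√5/5)
(q(2, 2)*(6 - 2)²)*(-2) - (-1)*(-74) = ((2*√5/5)*(6 - 2)²)*(-2) - (-1)*(-74) = ((2*√5/5)*4²)*(-2) - 1*74 = ((2*√5/5)*16)*(-2) - 74 = (32*√5/5)*(-2) - 74 = -64*√5/5 - 74 = -74 - 64*√5/5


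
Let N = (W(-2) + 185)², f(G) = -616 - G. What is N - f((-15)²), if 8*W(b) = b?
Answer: 559577/16 ≈ 34974.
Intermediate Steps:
W(b) = b/8
N = 546121/16 (N = ((⅛)*(-2) + 185)² = (-¼ + 185)² = (739/4)² = 546121/16 ≈ 34133.)
N - f((-15)²) = 546121/16 - (-616 - 1*(-15)²) = 546121/16 - (-616 - 1*225) = 546121/16 - (-616 - 225) = 546121/16 - 1*(-841) = 546121/16 + 841 = 559577/16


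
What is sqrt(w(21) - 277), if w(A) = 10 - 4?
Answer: I*sqrt(271) ≈ 16.462*I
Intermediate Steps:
w(A) = 6
sqrt(w(21) - 277) = sqrt(6 - 277) = sqrt(-271) = I*sqrt(271)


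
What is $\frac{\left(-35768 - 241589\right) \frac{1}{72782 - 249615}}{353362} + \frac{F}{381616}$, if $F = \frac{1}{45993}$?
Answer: $\frac{143180574968593}{32256894631787869872} \approx 4.4388 \cdot 10^{-6}$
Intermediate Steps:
$F = \frac{1}{45993} \approx 2.1742 \cdot 10^{-5}$
$\frac{\left(-35768 - 241589\right) \frac{1}{72782 - 249615}}{353362} + \frac{F}{381616} = \frac{\left(-35768 - 241589\right) \frac{1}{72782 - 249615}}{353362} + \frac{1}{45993 \cdot 381616} = - \frac{277357}{-176833} \cdot \frac{1}{353362} + \frac{1}{45993} \cdot \frac{1}{381616} = \left(-277357\right) \left(- \frac{1}{176833}\right) \frac{1}{353362} + \frac{1}{17551664688} = \frac{277357}{176833} \cdot \frac{1}{353362} + \frac{1}{17551664688} = \frac{277357}{62486062546} + \frac{1}{17551664688} = \frac{143180574968593}{32256894631787869872}$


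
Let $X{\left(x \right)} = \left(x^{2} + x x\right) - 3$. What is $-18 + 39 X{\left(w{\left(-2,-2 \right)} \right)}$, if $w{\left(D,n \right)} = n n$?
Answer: $1113$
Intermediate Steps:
$w{\left(D,n \right)} = n^{2}$
$X{\left(x \right)} = -3 + 2 x^{2}$ ($X{\left(x \right)} = \left(x^{2} + x^{2}\right) - 3 = 2 x^{2} - 3 = -3 + 2 x^{2}$)
$-18 + 39 X{\left(w{\left(-2,-2 \right)} \right)} = -18 + 39 \left(-3 + 2 \left(\left(-2\right)^{2}\right)^{2}\right) = -18 + 39 \left(-3 + 2 \cdot 4^{2}\right) = -18 + 39 \left(-3 + 2 \cdot 16\right) = -18 + 39 \left(-3 + 32\right) = -18 + 39 \cdot 29 = -18 + 1131 = 1113$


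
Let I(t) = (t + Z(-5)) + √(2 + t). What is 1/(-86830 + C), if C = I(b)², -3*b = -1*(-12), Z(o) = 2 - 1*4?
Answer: I/(12*(√2 - 7233*I)) ≈ -1.1521e-5 + 2.2527e-9*I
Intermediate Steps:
Z(o) = -2 (Z(o) = 2 - 4 = -2)
b = -4 (b = -(-1)*(-12)/3 = -⅓*12 = -4)
I(t) = -2 + t + √(2 + t) (I(t) = (t - 2) + √(2 + t) = (-2 + t) + √(2 + t) = -2 + t + √(2 + t))
C = (-6 + I*√2)² (C = (-2 - 4 + √(2 - 4))² = (-2 - 4 + √(-2))² = (-2 - 4 + I*√2)² = (-6 + I*√2)² ≈ 34.0 - 16.971*I)
1/(-86830 + C) = 1/(-86830 + (6 - I*√2)²)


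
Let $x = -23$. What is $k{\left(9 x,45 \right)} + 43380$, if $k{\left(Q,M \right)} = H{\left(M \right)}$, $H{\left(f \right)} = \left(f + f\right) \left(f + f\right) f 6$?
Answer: $2230380$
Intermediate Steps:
$H{\left(f \right)} = 24 f^{3}$ ($H{\left(f \right)} = 2 f 2 f f 6 = 4 f^{2} f 6 = 4 f^{3} \cdot 6 = 24 f^{3}$)
$k{\left(Q,M \right)} = 24 M^{3}$
$k{\left(9 x,45 \right)} + 43380 = 24 \cdot 45^{3} + 43380 = 24 \cdot 91125 + 43380 = 2187000 + 43380 = 2230380$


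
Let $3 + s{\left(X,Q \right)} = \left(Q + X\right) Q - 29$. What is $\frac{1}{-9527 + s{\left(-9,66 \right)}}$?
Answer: $- \frac{1}{5797} \approx -0.0001725$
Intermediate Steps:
$s{\left(X,Q \right)} = -32 + Q \left(Q + X\right)$ ($s{\left(X,Q \right)} = -3 + \left(\left(Q + X\right) Q - 29\right) = -3 + \left(Q \left(Q + X\right) - 29\right) = -3 + \left(-29 + Q \left(Q + X\right)\right) = -32 + Q \left(Q + X\right)$)
$\frac{1}{-9527 + s{\left(-9,66 \right)}} = \frac{1}{-9527 + \left(-32 + 66^{2} + 66 \left(-9\right)\right)} = \frac{1}{-9527 - -3730} = \frac{1}{-9527 + 3730} = \frac{1}{-5797} = - \frac{1}{5797}$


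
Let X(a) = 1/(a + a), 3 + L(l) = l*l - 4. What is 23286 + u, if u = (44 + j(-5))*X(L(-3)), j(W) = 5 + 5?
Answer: 46599/2 ≈ 23300.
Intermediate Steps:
L(l) = -7 + l**2 (L(l) = -3 + (l*l - 4) = -3 + (l**2 - 4) = -3 + (-4 + l**2) = -7 + l**2)
X(a) = 1/(2*a)
j(W) = 10
u = 27/2 (u = (44 + 10)*(1/(2*(-7 + (-3)**2))) = 54*(1/(2*(-7 + 9))) = 54*((1/2)/2) = 54*((1/2)*(1/2)) = 54*(1/4) = 27/2 ≈ 13.500)
23286 + u = 23286 + 27/2 = 46599/2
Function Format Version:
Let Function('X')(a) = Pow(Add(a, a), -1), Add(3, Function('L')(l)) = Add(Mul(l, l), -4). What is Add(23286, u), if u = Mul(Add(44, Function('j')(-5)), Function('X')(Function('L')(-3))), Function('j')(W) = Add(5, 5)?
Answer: Rational(46599, 2) ≈ 23300.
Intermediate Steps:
Function('L')(l) = Add(-7, Pow(l, 2)) (Function('L')(l) = Add(-3, Add(Mul(l, l), -4)) = Add(-3, Add(Pow(l, 2), -4)) = Add(-3, Add(-4, Pow(l, 2))) = Add(-7, Pow(l, 2)))
Function('X')(a) = Mul(Rational(1, 2), Pow(a, -1)) (Function('X')(a) = Pow(Mul(2, a), -1) = Mul(Rational(1, 2), Pow(a, -1)))
Function('j')(W) = 10
u = Rational(27, 2) (u = Mul(Add(44, 10), Mul(Rational(1, 2), Pow(Add(-7, Pow(-3, 2)), -1))) = Mul(54, Mul(Rational(1, 2), Pow(Add(-7, 9), -1))) = Mul(54, Mul(Rational(1, 2), Pow(2, -1))) = Mul(54, Mul(Rational(1, 2), Rational(1, 2))) = Mul(54, Rational(1, 4)) = Rational(27, 2) ≈ 13.500)
Add(23286, u) = Add(23286, Rational(27, 2)) = Rational(46599, 2)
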